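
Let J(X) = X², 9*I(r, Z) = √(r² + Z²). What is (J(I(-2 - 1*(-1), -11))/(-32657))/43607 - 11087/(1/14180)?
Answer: -18134592178122441662/115349977719 ≈ -1.5721e+8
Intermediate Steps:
I(r, Z) = √(Z² + r²)/9 (I(r, Z) = √(r² + Z²)/9 = √(Z² + r²)/9)
(J(I(-2 - 1*(-1), -11))/(-32657))/43607 - 11087/(1/14180) = ((√((-11)² + (-2 - 1*(-1))²)/9)²/(-32657))/43607 - 11087/(1/14180) = ((√(121 + (-2 + 1)²)/9)²*(-1/32657))*(1/43607) - 11087/1/14180 = ((√(121 + (-1)²)/9)²*(-1/32657))*(1/43607) - 11087*14180 = ((√(121 + 1)/9)²*(-1/32657))*(1/43607) - 157213660 = ((√122/9)²*(-1/32657))*(1/43607) - 157213660 = ((122/81)*(-1/32657))*(1/43607) - 157213660 = -122/2645217*1/43607 - 157213660 = -122/115349977719 - 157213660 = -18134592178122441662/115349977719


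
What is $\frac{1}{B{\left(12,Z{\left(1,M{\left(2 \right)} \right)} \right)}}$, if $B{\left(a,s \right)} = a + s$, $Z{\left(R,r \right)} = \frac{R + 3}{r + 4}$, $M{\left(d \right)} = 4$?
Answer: $\frac{2}{25} \approx 0.08$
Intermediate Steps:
$Z{\left(R,r \right)} = \frac{3 + R}{4 + r}$
$\frac{1}{B{\left(12,Z{\left(1,M{\left(2 \right)} \right)} \right)}} = \frac{1}{12 + \frac{3 + 1}{4 + 4}} = \frac{1}{12 + \frac{1}{8} \cdot 4} = \frac{1}{12 + \frac{1}{2}} = \frac{1}{\frac{25}{2}} = \frac{2}{25}$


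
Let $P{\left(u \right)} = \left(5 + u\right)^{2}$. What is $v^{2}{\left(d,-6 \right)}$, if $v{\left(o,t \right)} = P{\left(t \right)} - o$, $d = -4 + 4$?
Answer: $1$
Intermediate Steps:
$d = 0$
$v{\left(o,t \right)} = \left(5 + t\right)^{2} - o$
$v^{2}{\left(d,-6 \right)} = \left(\left(5 - 6\right)^{2} - 0\right)^{2} = \left(\left(-1\right)^{2} + 0\right)^{2} = \left(1 + 0\right)^{2} = 1^{2} = 1$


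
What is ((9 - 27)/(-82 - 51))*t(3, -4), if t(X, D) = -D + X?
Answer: 18/19 ≈ 0.94737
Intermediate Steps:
t(X, D) = X - D
((9 - 27)/(-82 - 51))*t(3, -4) = ((9 - 27)/(-82 - 51))*(3 - 1*(-4)) = (-18/(-133))*(3 + 4) = -18*(-1/133)*7 = (18/133)*7 = 18/19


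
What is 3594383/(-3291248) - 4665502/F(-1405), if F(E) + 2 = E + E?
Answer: 3836304180375/2313747344 ≈ 1658.0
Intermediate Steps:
F(E) = -2 + 2*E (F(E) = -2 + (E + E) = -2 + 2*E)
3594383/(-3291248) - 4665502/F(-1405) = 3594383/(-3291248) - 4665502/(-2 + 2*(-1405)) = 3594383*(-1/3291248) - 4665502/(-2 - 2810) = -3594383/3291248 - 4665502/(-2812) = -3594383/3291248 - 4665502*(-1/2812) = -3594383/3291248 + 2332751/1406 = 3836304180375/2313747344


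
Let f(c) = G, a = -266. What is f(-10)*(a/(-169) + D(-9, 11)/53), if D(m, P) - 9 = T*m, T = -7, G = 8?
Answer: 210128/8957 ≈ 23.460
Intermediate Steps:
f(c) = 8
D(m, P) = 9 - 7*m
f(-10)*(a/(-169) + D(-9, 11)/53) = 8*(-266/(-169) + (9 - 7*(-9))/53) = 8*(-266*(-1/169) + (9 + 63)*(1/53)) = 8*(266/169 + 72*(1/53)) = 8*(266/169 + 72/53) = 8*(26266/8957) = 210128/8957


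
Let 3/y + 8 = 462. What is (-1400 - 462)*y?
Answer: -2793/227 ≈ -12.304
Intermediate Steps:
y = 3/454 (y = 3/(-8 + 462) = 3/454 ≈ 0.0066079)
(-1400 - 462)*y = (-1400 - 462)*(3/454) = -1862*3/454 = -2793/227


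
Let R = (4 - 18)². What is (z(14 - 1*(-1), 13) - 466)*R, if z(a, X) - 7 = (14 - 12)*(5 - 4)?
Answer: -89572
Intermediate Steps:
z(a, X) = 9 (z(a, X) = 7 + (14 - 12)*(5 - 4) = 7 + 2*1 = 7 + 2 = 9)
R = 196 (R = (-14)² = 196)
(z(14 - 1*(-1), 13) - 466)*R = (9 - 466)*196 = -457*196 = -89572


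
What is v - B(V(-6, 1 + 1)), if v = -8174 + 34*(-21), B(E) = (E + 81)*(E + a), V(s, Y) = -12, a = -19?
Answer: -6749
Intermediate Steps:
B(E) = (-19 + E)*(81 + E) (B(E) = (E + 81)*(E - 19) = (81 + E)*(-19 + E) = (-19 + E)*(81 + E))
v = -8888 (v = -8174 - 714 = -8888)
v - B(V(-6, 1 + 1)) = -8888 - (-1539 + (-12)**2 + 62*(-12)) = -8888 - (-1539 + 144 - 744) = -8888 - 1*(-2139) = -8888 + 2139 = -6749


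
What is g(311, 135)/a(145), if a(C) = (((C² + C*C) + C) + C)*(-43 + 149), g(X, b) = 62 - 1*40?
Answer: 11/2244020 ≈ 4.9019e-6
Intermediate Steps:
g(X, b) = 22 (g(X, b) = 62 - 40 = 22)
a(C) = 212*C + 212*C² (a(C) = (((C² + C²) + C) + C)*106 = ((2*C² + C) + C)*106 = ((C + 2*C²) + C)*106 = (2*C + 2*C²)*106 = 212*C + 212*C²)
g(311, 135)/a(145) = 22/((212*145*(1 + 145))) = 22/((212*145*146)) = 22/4488040 = 22*(1/4488040) = 11/2244020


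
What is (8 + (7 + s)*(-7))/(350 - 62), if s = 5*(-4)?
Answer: 11/32 ≈ 0.34375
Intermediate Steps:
s = -20
(8 + (7 + s)*(-7))/(350 - 62) = (8 + (7 - 20)*(-7))/(350 - 62) = (8 - 13*(-7))/288 = (8 + 91)*(1/288) = 99*(1/288) = 11/32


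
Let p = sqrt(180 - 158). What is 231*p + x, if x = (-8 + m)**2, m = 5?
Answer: 9 + 231*sqrt(22) ≈ 1092.5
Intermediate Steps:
p = sqrt(22) ≈ 4.6904
x = 9 (x = (-8 + 5)**2 = (-3)**2 = 9)
231*p + x = 231*sqrt(22) + 9 = 9 + 231*sqrt(22)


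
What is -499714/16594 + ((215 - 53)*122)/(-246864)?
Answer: -5153723363/170685884 ≈ -30.194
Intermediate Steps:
-499714/16594 + ((215 - 53)*122)/(-246864) = -499714*1/16594 + (162*122)*(-1/246864) = -249857/8297 + 19764*(-1/246864) = -249857/8297 - 1647/20572 = -5153723363/170685884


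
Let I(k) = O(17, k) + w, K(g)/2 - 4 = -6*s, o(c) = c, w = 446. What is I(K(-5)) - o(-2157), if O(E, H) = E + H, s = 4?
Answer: 2580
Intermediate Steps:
K(g) = -40 (K(g) = 8 + 2*(-6*4) = 8 + 2*(-24) = 8 - 48 = -40)
I(k) = 463 + k (I(k) = (17 + k) + 446 = 463 + k)
I(K(-5)) - o(-2157) = (463 - 40) - 1*(-2157) = 423 + 2157 = 2580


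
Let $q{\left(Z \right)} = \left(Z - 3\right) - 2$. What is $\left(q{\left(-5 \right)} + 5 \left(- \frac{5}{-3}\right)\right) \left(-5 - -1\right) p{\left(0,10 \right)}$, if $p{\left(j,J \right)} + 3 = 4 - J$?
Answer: $-60$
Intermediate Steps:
$q{\left(Z \right)} = -5 + Z$ ($q{\left(Z \right)} = \left(-3 + Z\right) - 2 = -5 + Z$)
$p{\left(j,J \right)} = 1 - J$ ($p{\left(j,J \right)} = -3 - \left(-4 + J\right) = 1 - J$)
$\left(q{\left(-5 \right)} + 5 \left(- \frac{5}{-3}\right)\right) \left(-5 - -1\right) p{\left(0,10 \right)} = \left(\left(-5 - 5\right) + 5 \left(- \frac{5}{-3}\right)\right) \left(-5 - -1\right) \left(1 - 10\right) = \left(-10 + 5 \left(\left(-5\right) \left(- \frac{1}{3}\right)\right)\right) \left(-5 + 1\right) \left(1 - 10\right) = \left(-10 + 5 \cdot \frac{5}{3}\right) \left(-4\right) \left(-9\right) = \left(-10 + \frac{25}{3}\right) \left(-4\right) \left(-9\right) = \left(- \frac{5}{3}\right) \left(-4\right) \left(-9\right) = \frac{20}{3} \left(-9\right) = -60$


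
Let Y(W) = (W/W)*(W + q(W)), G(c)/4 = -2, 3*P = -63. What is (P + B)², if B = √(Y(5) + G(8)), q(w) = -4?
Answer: (21 - I*√7)² ≈ 434.0 - 111.12*I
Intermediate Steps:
P = -21 (P = (⅓)*(-63) = -21)
G(c) = -8 (G(c) = 4*(-2) = -8)
Y(W) = -4 + W (Y(W) = (W/W)*(W - 4) = 1*(-4 + W) = -4 + W)
B = I*√7 (B = √((-4 + 5) - 8) = √(1 - 8) = √(-7) = I*√7 ≈ 2.6458*I)
(P + B)² = (-21 + I*√7)²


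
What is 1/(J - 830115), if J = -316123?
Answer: -1/1146238 ≈ -8.7242e-7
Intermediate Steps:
1/(J - 830115) = 1/(-316123 - 830115) = 1/(-1146238) = -1/1146238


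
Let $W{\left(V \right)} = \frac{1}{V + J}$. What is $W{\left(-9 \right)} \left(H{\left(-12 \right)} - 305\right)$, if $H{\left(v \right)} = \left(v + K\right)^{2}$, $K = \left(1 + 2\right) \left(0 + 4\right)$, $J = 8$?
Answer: $305$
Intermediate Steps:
$W{\left(V \right)} = \frac{1}{8 + V}$ ($W{\left(V \right)} = \frac{1}{V + 8} = \frac{1}{8 + V}$)
$K = 12$ ($K = 3 \cdot 4 = 12$)
$H{\left(v \right)} = \left(12 + v\right)^{2}$ ($H{\left(v \right)} = \left(v + 12\right)^{2} = \left(12 + v\right)^{2}$)
$W{\left(-9 \right)} \left(H{\left(-12 \right)} - 305\right) = \frac{\left(12 - 12\right)^{2} - 305}{8 - 9} = \frac{0^{2} - 305}{-1} = - (0 - 305) = \left(-1\right) \left(-305\right) = 305$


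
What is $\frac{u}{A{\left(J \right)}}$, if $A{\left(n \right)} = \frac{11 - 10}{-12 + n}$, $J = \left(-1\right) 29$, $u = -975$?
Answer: $39975$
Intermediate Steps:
$J = -29$
$A{\left(n \right)} = \frac{1}{-12 + n}$ ($A{\left(n \right)} = 1 \frac{1}{-12 + n} = \frac{1}{-12 + n}$)
$\frac{u}{A{\left(J \right)}} = - \frac{975}{\frac{1}{-12 - 29}} = - \frac{975}{\frac{1}{-41}} = - \frac{975}{- \frac{1}{41}} = \left(-975\right) \left(-41\right) = 39975$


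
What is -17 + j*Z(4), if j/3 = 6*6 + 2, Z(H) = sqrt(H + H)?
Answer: -17 + 228*sqrt(2) ≈ 305.44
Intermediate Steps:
Z(H) = sqrt(2)*sqrt(H) (Z(H) = sqrt(2*H) = sqrt(2)*sqrt(H))
j = 114 (j = 3*(6*6 + 2) = 3*(36 + 2) = 3*38 = 114)
-17 + j*Z(4) = -17 + 114*(sqrt(2)*sqrt(4)) = -17 + 114*(sqrt(2)*2) = -17 + 114*(2*sqrt(2)) = -17 + 228*sqrt(2)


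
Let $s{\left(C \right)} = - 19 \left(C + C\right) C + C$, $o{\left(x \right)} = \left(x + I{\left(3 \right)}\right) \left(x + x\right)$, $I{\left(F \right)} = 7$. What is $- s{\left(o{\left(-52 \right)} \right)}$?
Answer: $832286520$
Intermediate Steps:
$o{\left(x \right)} = 2 x \left(7 + x\right)$ ($o{\left(x \right)} = \left(x + 7\right) \left(x + x\right) = \left(7 + x\right) 2 x = 2 x \left(7 + x\right)$)
$s{\left(C \right)} = C - 38 C^{2}$ ($s{\left(C \right)} = - 19 \cdot 2 C C + C = - 38 C C + C = - 38 C^{2} + C = C - 38 C^{2}$)
$- s{\left(o{\left(-52 \right)} \right)} = - 2 \left(-52\right) \left(7 - 52\right) \left(1 - 38 \cdot 2 \left(-52\right) \left(7 - 52\right)\right) = - 2 \left(-52\right) \left(-45\right) \left(1 - 38 \cdot 2 \left(-52\right) \left(-45\right)\right) = - 4680 \left(1 - 177840\right) = - 4680 \left(-177839\right) = \left(-1\right) \left(-832286520\right) = 832286520$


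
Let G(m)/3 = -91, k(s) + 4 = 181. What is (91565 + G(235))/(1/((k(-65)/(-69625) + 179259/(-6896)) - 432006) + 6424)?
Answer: 4734249086031694341/333137800877508502 ≈ 14.211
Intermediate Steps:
k(s) = 177 (k(s) = -4 + 181 = 177)
G(m) = -273 (G(m) = 3*(-91) = -273)
(91565 + G(235))/(1/((k(-65)/(-69625) + 179259/(-6896)) - 432006) + 6424) = (91565 - 273)/(1/((177/(-69625) + 179259/(-6896)) - 432006) + 6424) = 91292/(1/((177*(-1/69625) + 179259*(-1/6896)) - 432006) + 6424) = 91292/(1/((-177/69625 - 179259/6896) - 432006) + 6424) = 91292/(1/(-12482128467/480134000 - 432006) + 6424) = 91292/(1/(-207433250932467/480134000) + 6424) = 91292/(-480134000/207433250932467 + 6424) = 91292/(1332551203510034008/207433250932467) = 91292*(207433250932467/1332551203510034008) = 4734249086031694341/333137800877508502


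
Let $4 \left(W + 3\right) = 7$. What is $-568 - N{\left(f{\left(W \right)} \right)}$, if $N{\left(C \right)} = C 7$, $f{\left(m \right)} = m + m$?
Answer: $- \frac{1101}{2} \approx -550.5$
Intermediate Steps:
$W = - \frac{5}{4}$ ($W = -3 + \frac{1}{4} \cdot 7 = -3 + \frac{7}{4} = - \frac{5}{4} \approx -1.25$)
$f{\left(m \right)} = 2 m$
$N{\left(C \right)} = 7 C$
$-568 - N{\left(f{\left(W \right)} \right)} = -568 - 7 \cdot 2 \left(- \frac{5}{4}\right) = -568 - 7 \left(- \frac{5}{2}\right) = -568 - - \frac{35}{2} = -568 + \frac{35}{2} = - \frac{1101}{2}$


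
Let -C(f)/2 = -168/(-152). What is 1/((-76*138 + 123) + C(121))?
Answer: -19/196977 ≈ -9.6458e-5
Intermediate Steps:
C(f) = -42/19 (C(f) = -(-336)/(-152) = -(-336)*(-1)/152 = -2*21/19 = -42/19)
1/((-76*138 + 123) + C(121)) = 1/((-76*138 + 123) - 42/19) = 1/((-10488 + 123) - 42/19) = 1/(-10365 - 42/19) = 1/(-196977/19) = -19/196977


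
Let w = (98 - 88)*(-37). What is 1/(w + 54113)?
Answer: 1/53743 ≈ 1.8607e-5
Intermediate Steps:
w = -370 (w = 10*(-37) = -370)
1/(w + 54113) = 1/(-370 + 54113) = 1/53743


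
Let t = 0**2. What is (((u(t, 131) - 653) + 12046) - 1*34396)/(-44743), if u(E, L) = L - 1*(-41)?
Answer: 22831/44743 ≈ 0.51027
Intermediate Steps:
t = 0
u(E, L) = 41 + L (u(E, L) = L + 41 = 41 + L)
(((u(t, 131) - 653) + 12046) - 1*34396)/(-44743) = ((((41 + 131) - 653) + 12046) - 1*34396)/(-44743) = (((172 - 653) + 12046) - 34396)*(-1/44743) = ((-481 + 12046) - 34396)*(-1/44743) = (11565 - 34396)*(-1/44743) = -22831*(-1/44743) = 22831/44743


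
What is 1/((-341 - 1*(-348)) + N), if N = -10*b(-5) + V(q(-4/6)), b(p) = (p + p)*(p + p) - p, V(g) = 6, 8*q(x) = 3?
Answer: -1/1037 ≈ -0.00096432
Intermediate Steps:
q(x) = 3/8 (q(x) = (⅛)*3 = 3/8)
b(p) = -p + 4*p² (b(p) = (2*p)*(2*p) - p = 4*p² - p = -p + 4*p²)
N = -1044 (N = -(-50)*(-1 + 4*(-5)) + 6 = -(-50)*(-1 - 20) + 6 = -(-50)*(-21) + 6 = -10*105 + 6 = -1050 + 6 = -1044)
1/((-341 - 1*(-348)) + N) = 1/((-341 - 1*(-348)) - 1044) = 1/((-341 + 348) - 1044) = 1/(7 - 1044) = 1/(-1037) = -1/1037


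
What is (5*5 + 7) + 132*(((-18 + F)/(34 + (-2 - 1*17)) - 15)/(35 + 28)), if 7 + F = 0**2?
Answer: -184/63 ≈ -2.9206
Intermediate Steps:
F = -7 (F = -7 + 0**2 = -7 + 0 = -7)
(5*5 + 7) + 132*(((-18 + F)/(34 + (-2 - 1*17)) - 15)/(35 + 28)) = (5*5 + 7) + 132*(((-18 - 7)/(34 + (-2 - 1*17)) - 15)/(35 + 28)) = (25 + 7) + 132*((-25/(34 + (-2 - 17)) - 15)/63) = 32 + 132*((-25/(34 - 19) - 15)*(1/63)) = 32 + 132*((-25/15 - 15)*(1/63)) = 32 + 132*((-25*1/15 - 15)*(1/63)) = 32 + 132*((-5/3 - 15)*(1/63)) = 32 + 132*(-50/3*1/63) = 32 + 132*(-50/189) = 32 - 2200/63 = -184/63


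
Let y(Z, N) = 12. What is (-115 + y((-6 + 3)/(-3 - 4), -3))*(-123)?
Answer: 12669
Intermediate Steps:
(-115 + y((-6 + 3)/(-3 - 4), -3))*(-123) = (-115 + 12)*(-123) = -103*(-123) = 12669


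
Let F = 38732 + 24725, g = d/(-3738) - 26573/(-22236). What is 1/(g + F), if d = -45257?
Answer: 4617676/293085291739 ≈ 1.5755e-5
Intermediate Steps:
g = 61425807/4617676 (g = -45257/(-3738) - 26573/(-22236) = -45257*(-1/3738) - 26573*(-1/22236) = 45257/3738 + 26573/22236 = 61425807/4617676 ≈ 13.302)
F = 63457
1/(g + F) = 1/(61425807/4617676 + 63457) = 1/(293085291739/4617676) = 4617676/293085291739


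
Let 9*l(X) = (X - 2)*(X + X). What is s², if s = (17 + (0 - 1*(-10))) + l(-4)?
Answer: 9409/9 ≈ 1045.4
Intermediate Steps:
l(X) = 2*X*(-2 + X)/9 (l(X) = ((X - 2)*(X + X))/9 = ((-2 + X)*(2*X))/9 = (2*X*(-2 + X))/9 = 2*X*(-2 + X)/9)
s = 97/3 (s = (17 + (0 - 1*(-10))) + (2/9)*(-4)*(-2 - 4) = (17 + (0 + 10)) + (2/9)*(-4)*(-6) = (17 + 10) + 16/3 = 27 + 16/3 = 97/3 ≈ 32.333)
s² = (97/3)² = 9409/9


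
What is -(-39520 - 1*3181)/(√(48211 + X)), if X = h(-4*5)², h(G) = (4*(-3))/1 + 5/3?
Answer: 128103*√108715/217430 ≈ 194.26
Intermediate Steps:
h(G) = -31/3 (h(G) = -12*1 + 5*(⅓) = -12 + 5/3 = -31/3)
X = 961/9 (X = (-31/3)² = 961/9 ≈ 106.78)
-(-39520 - 1*3181)/(√(48211 + X)) = -(-39520 - 1*3181)/(√(48211 + 961/9)) = -(-39520 - 3181)/(√(434860/9)) = -(-42701)/(2*√108715/3) = -(-42701)*3*√108715/217430 = -(-128103)*√108715/217430 = 128103*√108715/217430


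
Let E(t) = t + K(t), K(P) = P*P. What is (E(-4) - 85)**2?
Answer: 5329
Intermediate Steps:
K(P) = P**2
E(t) = t + t**2
(E(-4) - 85)**2 = (-4*(1 - 4) - 85)**2 = (-4*(-3) - 85)**2 = (12 - 85)**2 = (-73)**2 = 5329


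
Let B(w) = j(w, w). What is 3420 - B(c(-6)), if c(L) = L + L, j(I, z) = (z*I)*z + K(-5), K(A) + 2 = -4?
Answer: 5154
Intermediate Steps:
K(A) = -6 (K(A) = -2 - 4 = -6)
j(I, z) = -6 + I*z² (j(I, z) = (z*I)*z - 6 = (I*z)*z - 6 = I*z² - 6 = -6 + I*z²)
c(L) = 2*L
B(w) = -6 + w³ (B(w) = -6 + w*w² = -6 + w³)
3420 - B(c(-6)) = 3420 - (-6 + (2*(-6))³) = 3420 - (-6 + (-12)³) = 3420 - (-6 - 1728) = 3420 - 1*(-1734) = 3420 + 1734 = 5154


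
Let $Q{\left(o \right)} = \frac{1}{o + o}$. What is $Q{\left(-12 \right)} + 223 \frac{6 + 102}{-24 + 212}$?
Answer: $\frac{144457}{1128} \approx 128.06$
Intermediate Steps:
$Q{\left(o \right)} = \frac{1}{2 o}$
$Q{\left(-12 \right)} + 223 \frac{6 + 102}{-24 + 212} = \frac{1}{2 \left(-12\right)} + 223 \frac{6 + 102}{-24 + 212} = \frac{1}{2} \left(- \frac{1}{12}\right) + 223 \cdot \frac{108}{188} = - \frac{1}{24} + 223 \cdot 108 \cdot \frac{1}{188} = - \frac{1}{24} + 223 \cdot \frac{27}{47} = - \frac{1}{24} + \frac{6021}{47} = \frac{144457}{1128}$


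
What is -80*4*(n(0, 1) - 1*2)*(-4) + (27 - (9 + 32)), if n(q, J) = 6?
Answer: 5106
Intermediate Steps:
-80*4*(n(0, 1) - 1*2)*(-4) + (27 - (9 + 32)) = -80*4*(6 - 1*2)*(-4) + (27 - (9 + 32)) = -80*4*(6 - 2)*(-4) + (27 - 1*41) = -80*4*4*(-4) + (27 - 41) = -1280*(-4) - 14 = -80*(-64) - 14 = 5120 - 14 = 5106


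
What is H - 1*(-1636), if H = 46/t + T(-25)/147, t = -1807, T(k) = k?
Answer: 434517107/265629 ≈ 1635.8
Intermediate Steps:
H = -51937/265629 (H = 46/(-1807) - 25/147 = 46*(-1/1807) - 25*1/147 = -46/1807 - 25/147 = -51937/265629 ≈ -0.19552)
H - 1*(-1636) = -51937/265629 - 1*(-1636) = -51937/265629 + 1636 = 434517107/265629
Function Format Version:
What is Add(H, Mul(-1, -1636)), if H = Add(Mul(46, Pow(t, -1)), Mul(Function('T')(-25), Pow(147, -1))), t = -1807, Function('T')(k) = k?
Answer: Rational(434517107, 265629) ≈ 1635.8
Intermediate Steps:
H = Rational(-51937, 265629) (H = Add(Mul(46, Pow(-1807, -1)), Mul(-25, Pow(147, -1))) = Add(Mul(46, Rational(-1, 1807)), Mul(-25, Rational(1, 147))) = Add(Rational(-46, 1807), Rational(-25, 147)) = Rational(-51937, 265629) ≈ -0.19552)
Add(H, Mul(-1, -1636)) = Add(Rational(-51937, 265629), Mul(-1, -1636)) = Add(Rational(-51937, 265629), 1636) = Rational(434517107, 265629)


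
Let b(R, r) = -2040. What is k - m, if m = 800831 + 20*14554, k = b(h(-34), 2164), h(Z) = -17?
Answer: -1093951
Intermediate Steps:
k = -2040
m = 1091911 (m = 800831 + 291080 = 1091911)
k - m = -2040 - 1*1091911 = -2040 - 1091911 = -1093951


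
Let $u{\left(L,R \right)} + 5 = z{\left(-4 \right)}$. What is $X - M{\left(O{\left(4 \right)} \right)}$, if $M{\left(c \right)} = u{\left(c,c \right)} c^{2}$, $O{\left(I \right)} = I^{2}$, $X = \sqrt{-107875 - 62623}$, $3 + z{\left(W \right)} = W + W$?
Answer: $4096 + i \sqrt{170498} \approx 4096.0 + 412.91 i$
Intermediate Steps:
$z{\left(W \right)} = -3 + 2 W$ ($z{\left(W \right)} = -3 + \left(W + W\right) = -3 + 2 W$)
$u{\left(L,R \right)} = -16$ ($u{\left(L,R \right)} = -5 + \left(-3 + 2 \left(-4\right)\right) = -5 - 11 = -16$)
$X = i \sqrt{170498}$ ($X = \sqrt{-170498} = i \sqrt{170498} \approx 412.91 i$)
$M{\left(c \right)} = - 16 c^{2}$
$X - M{\left(O{\left(4 \right)} \right)} = i \sqrt{170498} - - 16 \left(4^{2}\right)^{2} = i \sqrt{170498} - - 16 \cdot 16^{2} = i \sqrt{170498} - \left(-16\right) 256 = i \sqrt{170498} - -4096 = i \sqrt{170498} + 4096 = 4096 + i \sqrt{170498}$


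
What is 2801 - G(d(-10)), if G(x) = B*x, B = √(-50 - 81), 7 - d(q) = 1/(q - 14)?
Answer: 2801 - 169*I*√131/24 ≈ 2801.0 - 80.596*I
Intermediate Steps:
d(q) = 7 - 1/(-14 + q) (d(q) = 7 - 1/(q - 14) = 7 - 1/(-14 + q))
B = I*√131 (B = √(-131) = I*√131 ≈ 11.446*I)
G(x) = I*x*√131 (G(x) = (I*√131)*x = I*x*√131)
2801 - G(d(-10)) = 2801 - I*(-99 + 7*(-10))/(-14 - 10)*√131 = 2801 - I*(-99 - 70)/(-24)*√131 = 2801 - I*(-1/24*(-169))*√131 = 2801 - I*169*√131/24 = 2801 - 169*I*√131/24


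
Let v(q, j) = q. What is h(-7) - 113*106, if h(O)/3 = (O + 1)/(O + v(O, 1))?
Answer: -83837/7 ≈ -11977.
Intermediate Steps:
h(O) = 3*(1 + O)/(2*O) (h(O) = 3*((O + 1)/(O + O)) = 3*((1 + O)/((2*O))) = 3*((1 + O)*(1/(2*O))) = 3*((1 + O)/(2*O)) = 3*(1 + O)/(2*O))
h(-7) - 113*106 = (3/2)*(1 - 7)/(-7) - 113*106 = (3/2)*(-⅐)*(-6) - 11978 = 9/7 - 11978 = -83837/7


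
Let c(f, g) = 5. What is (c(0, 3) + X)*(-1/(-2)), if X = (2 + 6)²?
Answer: 69/2 ≈ 34.500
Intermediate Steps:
X = 64 (X = 8² = 64)
(c(0, 3) + X)*(-1/(-2)) = (5 + 64)*(-1/(-2)) = 69*(-1*(-½)) = 69*(½) = 69/2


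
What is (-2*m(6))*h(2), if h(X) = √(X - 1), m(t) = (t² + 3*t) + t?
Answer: -120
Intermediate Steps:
m(t) = t² + 4*t
h(X) = √(-1 + X)
(-2*m(6))*h(2) = (-12*(4 + 6))*√(-1 + 2) = (-12*10)*√1 = -2*60*1 = -120*1 = -120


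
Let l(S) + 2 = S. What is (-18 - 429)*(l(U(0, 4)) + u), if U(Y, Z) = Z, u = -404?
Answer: 179694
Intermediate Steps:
l(S) = -2 + S
(-18 - 429)*(l(U(0, 4)) + u) = (-18 - 429)*((-2 + 4) - 404) = -447*(2 - 404) = -447*(-402) = 179694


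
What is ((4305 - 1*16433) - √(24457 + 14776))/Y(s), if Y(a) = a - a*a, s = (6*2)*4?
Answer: 758/141 + √39233/2256 ≈ 5.4637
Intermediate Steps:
s = 48 (s = 12*4 = 48)
Y(a) = a - a²
((4305 - 1*16433) - √(24457 + 14776))/Y(s) = ((4305 - 1*16433) - √(24457 + 14776))/((48*(1 - 1*48))) = ((4305 - 16433) - √39233)/((48*(1 - 48))) = (-12128 - √39233)/((48*(-47))) = (-12128 - √39233)/(-2256) = (-12128 - √39233)*(-1/2256) = 758/141 + √39233/2256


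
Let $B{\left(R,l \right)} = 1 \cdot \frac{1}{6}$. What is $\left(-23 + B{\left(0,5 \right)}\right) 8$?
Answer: $- \frac{548}{3} \approx -182.67$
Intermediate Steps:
$B{\left(R,l \right)} = \frac{1}{6}$ ($B{\left(R,l \right)} = 1 \cdot \frac{1}{6} = \frac{1}{6}$)
$\left(-23 + B{\left(0,5 \right)}\right) 8 = \left(-23 + \frac{1}{6}\right) 8 = \left(- \frac{137}{6}\right) 8 = - \frac{548}{3}$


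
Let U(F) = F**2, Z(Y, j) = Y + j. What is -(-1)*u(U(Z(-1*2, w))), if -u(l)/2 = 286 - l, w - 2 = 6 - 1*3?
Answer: -554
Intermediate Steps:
w = 5 (w = 2 + (6 - 1*3) = 2 + (6 - 3) = 2 + 3 = 5)
u(l) = -572 + 2*l (u(l) = -2*(286 - l) = -572 + 2*l)
-(-1)*u(U(Z(-1*2, w))) = -(-1)*(-572 + 2*(-1*2 + 5)**2) = -(-1)*(-572 + 2*(-2 + 5)**2) = -(-1)*(-572 + 2*3**2) = -(-1)*(-572 + 2*9) = -(-1)*(-572 + 18) = -(-1)*(-554) = -1*554 = -554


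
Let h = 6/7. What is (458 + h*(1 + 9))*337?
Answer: 1100642/7 ≈ 1.5723e+5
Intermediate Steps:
h = 6/7 (h = 6*(⅐) = 6/7 ≈ 0.85714)
(458 + h*(1 + 9))*337 = (458 + 6*(1 + 9)/7)*337 = (458 + (6/7)*10)*337 = (458 + 60/7)*337 = (3266/7)*337 = 1100642/7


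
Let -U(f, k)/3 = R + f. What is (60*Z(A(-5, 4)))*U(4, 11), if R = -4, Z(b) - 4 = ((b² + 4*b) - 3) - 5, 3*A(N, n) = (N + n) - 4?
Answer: 0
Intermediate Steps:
A(N, n) = -4/3 + N/3 + n/3 (A(N, n) = ((N + n) - 4)/3 = (-4 + N + n)/3 = -4/3 + N/3 + n/3)
Z(b) = -4 + b² + 4*b (Z(b) = 4 + (((b² + 4*b) - 3) - 5) = 4 + ((-3 + b² + 4*b) - 5) = 4 + (-8 + b² + 4*b) = -4 + b² + 4*b)
U(f, k) = 12 - 3*f (U(f, k) = -3*(-4 + f) = 12 - 3*f)
(60*Z(A(-5, 4)))*U(4, 11) = (60*(-4 + (-4/3 + (⅓)*(-5) + (⅓)*4)² + 4*(-4/3 + (⅓)*(-5) + (⅓)*4)))*(12 - 3*4) = (60*(-4 + (-4/3 - 5/3 + 4/3)² + 4*(-4/3 - 5/3 + 4/3)))*(12 - 12) = (60*(-4 + (-5/3)² + 4*(-5/3)))*0 = (60*(-4 + 25/9 - 20/3))*0 = (60*(-71/9))*0 = -1420/3*0 = 0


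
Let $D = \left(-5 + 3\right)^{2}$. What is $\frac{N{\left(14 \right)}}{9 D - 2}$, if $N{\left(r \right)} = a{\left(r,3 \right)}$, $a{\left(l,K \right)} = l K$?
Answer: $\frac{21}{17} \approx 1.2353$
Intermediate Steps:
$a{\left(l,K \right)} = K l$
$N{\left(r \right)} = 3 r$
$D = 4$ ($D = \left(-2\right)^{2} = 4$)
$\frac{N{\left(14 \right)}}{9 D - 2} = \frac{3 \cdot 14}{9 \cdot 4 - 2} = \frac{42}{36 - 2} = \frac{42}{34} = 42 \cdot \frac{1}{34} = \frac{21}{17}$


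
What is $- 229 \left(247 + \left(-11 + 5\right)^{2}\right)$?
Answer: $-64807$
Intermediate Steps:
$- 229 \left(247 + \left(-11 + 5\right)^{2}\right) = - 229 \left(247 + \left(-6\right)^{2}\right) = - 229 \left(247 + 36\right) = \left(-229\right) 283 = -64807$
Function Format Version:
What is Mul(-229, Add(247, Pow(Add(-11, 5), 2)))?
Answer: -64807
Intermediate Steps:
Mul(-229, Add(247, Pow(Add(-11, 5), 2))) = Mul(-229, Add(247, Pow(-6, 2))) = Mul(-229, Add(247, 36)) = Mul(-229, 283) = -64807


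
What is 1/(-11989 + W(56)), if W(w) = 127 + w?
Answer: -1/11806 ≈ -8.4703e-5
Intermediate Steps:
1/(-11989 + W(56)) = 1/(-11989 + (127 + 56)) = 1/(-11989 + 183) = 1/(-11806) = -1/11806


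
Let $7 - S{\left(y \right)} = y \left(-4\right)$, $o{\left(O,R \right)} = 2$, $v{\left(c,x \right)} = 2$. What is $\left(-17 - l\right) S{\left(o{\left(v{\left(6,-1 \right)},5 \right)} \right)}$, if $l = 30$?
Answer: $-705$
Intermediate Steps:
$S{\left(y \right)} = 7 + 4 y$ ($S{\left(y \right)} = 7 - y \left(-4\right) = 7 - - 4 y = 7 + 4 y$)
$\left(-17 - l\right) S{\left(o{\left(v{\left(6,-1 \right)},5 \right)} \right)} = \left(-17 - 30\right) \left(7 + 4 \cdot 2\right) = \left(-17 - 30\right) \left(7 + 8\right) = \left(-47\right) 15 = -705$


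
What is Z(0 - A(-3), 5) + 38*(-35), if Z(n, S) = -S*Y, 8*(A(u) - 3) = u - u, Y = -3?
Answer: -1315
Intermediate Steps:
A(u) = 3 (A(u) = 3 + (u - u)/8 = 3 + (⅛)*0 = 3 + 0 = 3)
Z(n, S) = 3*S (Z(n, S) = -S*(-3) = -(-3)*S = 3*S)
Z(0 - A(-3), 5) + 38*(-35) = 3*5 + 38*(-35) = 15 - 1330 = -1315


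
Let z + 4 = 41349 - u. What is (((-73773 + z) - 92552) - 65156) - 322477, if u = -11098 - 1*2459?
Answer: -499056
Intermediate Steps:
u = -13557 (u = -11098 - 2459 = -13557)
z = 54902 (z = -4 + (41349 - 1*(-13557)) = -4 + (41349 + 13557) = -4 + 54906 = 54902)
(((-73773 + z) - 92552) - 65156) - 322477 = (((-73773 + 54902) - 92552) - 65156) - 322477 = ((-18871 - 92552) - 65156) - 322477 = (-111423 - 65156) - 322477 = -176579 - 322477 = -499056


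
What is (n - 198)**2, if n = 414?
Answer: 46656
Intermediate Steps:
(n - 198)**2 = (414 - 198)**2 = 216**2 = 46656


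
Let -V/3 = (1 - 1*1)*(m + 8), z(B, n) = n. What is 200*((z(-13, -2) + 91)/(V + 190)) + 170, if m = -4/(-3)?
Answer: 5010/19 ≈ 263.68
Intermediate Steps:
m = 4/3 (m = -4*(-1/3) = 4/3 ≈ 1.3333)
V = 0 (V = -3*(1 - 1*1)*(4/3 + 8) = -3*(1 - 1)*28/3 = -0*28/3 = -3*0 = 0)
200*((z(-13, -2) + 91)/(V + 190)) + 170 = 200*((-2 + 91)/(0 + 190)) + 170 = 200*(89/190) + 170 = 1780/19 + 170 = 5010/19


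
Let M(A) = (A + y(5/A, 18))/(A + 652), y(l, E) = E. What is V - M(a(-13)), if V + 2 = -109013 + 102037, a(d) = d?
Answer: -4458947/639 ≈ -6978.0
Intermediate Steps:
M(A) = (18 + A)/(652 + A) (M(A) = (A + 18)/(A + 652) = (18 + A)/(652 + A))
V = -6978 (V = -2 + (-109013 + 102037) = -2 - 6976 = -6978)
V - M(a(-13)) = -6978 - (18 - 13)/(652 - 13) = -6978 - 5/639 = -4458947/639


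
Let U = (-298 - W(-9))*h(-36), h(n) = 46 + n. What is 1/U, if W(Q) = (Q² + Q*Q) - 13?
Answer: -1/4470 ≈ -0.00022371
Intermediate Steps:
W(Q) = -13 + 2*Q² (W(Q) = (Q² + Q²) - 13 = 2*Q² - 13 = -13 + 2*Q²)
U = -4470 (U = (-298 - (-13 + 2*(-9)²))*(46 - 36) = (-298 - (-13 + 2*81))*10 = (-298 - (-13 + 162))*10 = (-298 - 1*149)*10 = (-298 - 149)*10 = -447*10 = -4470)
1/U = 1/(-4470) = -1/4470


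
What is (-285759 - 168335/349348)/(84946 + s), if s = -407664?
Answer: 99829503467/112740887864 ≈ 0.88548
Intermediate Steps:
(-285759 - 168335/349348)/(84946 + s) = (-285759 - 168335/349348)/(84946 - 407664) = (-285759 - 168335*1/349348)/(-322718) = (-285759 - 168335/349348)*(-1/322718) = -99829503467/349348*(-1/322718) = 99829503467/112740887864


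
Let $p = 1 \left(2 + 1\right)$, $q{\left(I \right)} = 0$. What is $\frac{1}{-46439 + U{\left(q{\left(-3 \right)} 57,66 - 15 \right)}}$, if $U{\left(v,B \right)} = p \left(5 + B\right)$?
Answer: $- \frac{1}{46271} \approx -2.1612 \cdot 10^{-5}$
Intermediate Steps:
$p = 3$ ($p = 1 \cdot 3 = 3$)
$U{\left(v,B \right)} = 15 + 3 B$ ($U{\left(v,B \right)} = 3 \left(5 + B\right) = 15 + 3 B$)
$\frac{1}{-46439 + U{\left(q{\left(-3 \right)} 57,66 - 15 \right)}} = \frac{1}{-46439 + \left(15 + 3 \left(66 - 15\right)\right)} = \frac{1}{-46439 + \left(15 + 3 \cdot 51\right)} = \frac{1}{-46439 + \left(15 + 153\right)} = \frac{1}{-46439 + 168} = \frac{1}{-46271} = - \frac{1}{46271}$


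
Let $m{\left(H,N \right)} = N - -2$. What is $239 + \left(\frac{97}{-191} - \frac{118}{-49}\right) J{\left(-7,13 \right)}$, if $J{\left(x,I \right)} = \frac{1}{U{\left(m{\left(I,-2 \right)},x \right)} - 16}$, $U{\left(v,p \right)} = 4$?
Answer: $\frac{26823827}{112308} \approx 238.84$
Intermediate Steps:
$m{\left(H,N \right)} = 2 + N$ ($m{\left(H,N \right)} = N + 2 = 2 + N$)
$J{\left(x,I \right)} = - \frac{1}{12}$ ($J{\left(x,I \right)} = \frac{1}{4 - 16} = \frac{1}{-12} = - \frac{1}{12}$)
$239 + \left(\frac{97}{-191} - \frac{118}{-49}\right) J{\left(-7,13 \right)} = 239 + \left(\frac{97}{-191} - \frac{118}{-49}\right) \left(- \frac{1}{12}\right) = 239 + \left(97 \left(- \frac{1}{191}\right) - - \frac{118}{49}\right) \left(- \frac{1}{12}\right) = 239 + \left(- \frac{97}{191} + \frac{118}{49}\right) \left(- \frac{1}{12}\right) = 239 + \frac{17785}{9359} \left(- \frac{1}{12}\right) = 239 - \frac{17785}{112308} = \frac{26823827}{112308}$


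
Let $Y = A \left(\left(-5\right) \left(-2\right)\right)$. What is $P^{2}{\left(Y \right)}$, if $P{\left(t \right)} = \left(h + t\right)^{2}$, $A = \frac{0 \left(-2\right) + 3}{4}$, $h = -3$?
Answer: $\frac{6561}{16} \approx 410.06$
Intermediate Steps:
$A = \frac{3}{4}$ ($A = \left(0 + 3\right) \frac{1}{4} = 3 \cdot \frac{1}{4} = \frac{3}{4} \approx 0.75$)
$Y = \frac{15}{2}$ ($Y = \frac{3 \left(\left(-5\right) \left(-2\right)\right)}{4} = \frac{3}{4} \cdot 10 = \frac{15}{2} \approx 7.5$)
$P{\left(t \right)} = \left(-3 + t\right)^{2}$
$P^{2}{\left(Y \right)} = \left(\left(-3 + \frac{15}{2}\right)^{2}\right)^{2} = \left(\left(\frac{9}{2}\right)^{2}\right)^{2} = \left(\frac{81}{4}\right)^{2} = \frac{6561}{16}$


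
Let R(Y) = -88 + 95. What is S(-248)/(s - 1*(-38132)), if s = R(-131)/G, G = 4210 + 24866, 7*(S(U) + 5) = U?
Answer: -8228508/7761082273 ≈ -0.0010602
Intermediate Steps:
R(Y) = 7
S(U) = -5 + U/7
G = 29076
s = 7/29076 ≈ 0.00024075
S(-248)/(s - 1*(-38132)) = (-5 + (1/7)*(-248))/(7/29076 - 1*(-38132)) = (-5 - 248/7)/(7/29076 + 38132) = -283/(7*1108726039/29076) = -283/7*29076/1108726039 = -8228508/7761082273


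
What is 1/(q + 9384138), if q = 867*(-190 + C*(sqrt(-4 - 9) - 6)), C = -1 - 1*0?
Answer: 3074870/28364479808019 + 289*I*sqrt(13)/28364479808019 ≈ 1.0841e-7 + 3.6736e-11*I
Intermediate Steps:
C = -1 (C = -1 + 0 = -1)
q = -159528 - 867*I*sqrt(13) (q = 867*(-190 - (sqrt(-4 - 9) - 6)) = 867*(-190 - (sqrt(-13) - 6)) = 867*(-190 - (I*sqrt(13) - 6)) = 867*(-190 - (-6 + I*sqrt(13))) = 867*(-190 + (6 - I*sqrt(13))) = 867*(-184 - I*sqrt(13)) = -159528 - 867*I*sqrt(13) ≈ -1.5953e+5 - 3126.0*I)
1/(q + 9384138) = 1/((-159528 - 867*I*sqrt(13)) + 9384138) = 1/(9224610 - 867*I*sqrt(13))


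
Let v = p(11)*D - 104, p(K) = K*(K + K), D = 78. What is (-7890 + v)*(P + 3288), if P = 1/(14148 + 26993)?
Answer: 1472025649138/41141 ≈ 3.5780e+7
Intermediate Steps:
p(K) = 2*K² (p(K) = K*(2*K) = 2*K²)
P = 1/41141 ≈ 2.4307e-5
v = 18772 (v = (2*11²)*78 - 104 = (2*121)*78 - 104 = 242*78 - 104 = 18876 - 104 = 18772)
(-7890 + v)*(P + 3288) = (-7890 + 18772)*(1/41141 + 3288) = 10882*(135271609/41141) = 1472025649138/41141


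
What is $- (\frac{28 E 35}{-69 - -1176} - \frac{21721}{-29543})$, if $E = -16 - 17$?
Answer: $\frac{310458491}{10901367} \approx 28.479$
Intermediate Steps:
$E = -33$ ($E = -16 - 17 = -33$)
$- (\frac{28 E 35}{-69 - -1176} - \frac{21721}{-29543}) = - (\frac{28 \left(-33\right) 35}{-69 - -1176} - \frac{21721}{-29543}) = - (\frac{\left(-924\right) 35}{-69 + 1176} - - \frac{21721}{29543}) = - (- \frac{32340}{1107} + \frac{21721}{29543}) = - (\left(-32340\right) \frac{1}{1107} + \frac{21721}{29543}) = - (- \frac{10780}{369} + \frac{21721}{29543}) = \left(-1\right) \left(- \frac{310458491}{10901367}\right) = \frac{310458491}{10901367}$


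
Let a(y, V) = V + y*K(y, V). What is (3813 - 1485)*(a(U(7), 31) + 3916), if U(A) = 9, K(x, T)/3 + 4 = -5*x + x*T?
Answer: 23645496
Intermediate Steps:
K(x, T) = -12 - 15*x + 3*T*x (K(x, T) = -12 + 3*(-5*x + x*T) = -12 + 3*(-5*x + T*x) = -12 + (-15*x + 3*T*x) = -12 - 15*x + 3*T*x)
a(y, V) = V + y*(-12 - 15*y + 3*V*y)
(3813 - 1485)*(a(U(7), 31) + 3916) = (3813 - 1485)*((31 - 3*9*(4 + 5*9 - 1*31*9)) + 3916) = 2328*((31 - 3*9*(4 + 45 - 279)) + 3916) = 2328*((31 - 3*9*(-230)) + 3916) = 2328*((31 + 6210) + 3916) = 2328*(6241 + 3916) = 2328*10157 = 23645496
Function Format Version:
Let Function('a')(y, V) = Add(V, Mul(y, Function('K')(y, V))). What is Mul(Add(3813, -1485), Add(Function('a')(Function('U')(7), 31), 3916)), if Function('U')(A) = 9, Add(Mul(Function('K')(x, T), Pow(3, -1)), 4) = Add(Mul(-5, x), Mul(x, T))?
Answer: 23645496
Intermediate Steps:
Function('K')(x, T) = Add(-12, Mul(-15, x), Mul(3, T, x)) (Function('K')(x, T) = Add(-12, Mul(3, Add(Mul(-5, x), Mul(x, T)))) = Add(-12, Mul(3, Add(Mul(-5, x), Mul(T, x)))) = Add(-12, Add(Mul(-15, x), Mul(3, T, x))) = Add(-12, Mul(-15, x), Mul(3, T, x)))
Function('a')(y, V) = Add(V, Mul(y, Add(-12, Mul(-15, y), Mul(3, V, y))))
Mul(Add(3813, -1485), Add(Function('a')(Function('U')(7), 31), 3916)) = Mul(Add(3813, -1485), Add(Add(31, Mul(-3, 9, Add(4, Mul(5, 9), Mul(-1, 31, 9)))), 3916)) = Mul(2328, Add(Add(31, Mul(-3, 9, Add(4, 45, -279))), 3916)) = Mul(2328, Add(Add(31, Mul(-3, 9, -230)), 3916)) = Mul(2328, Add(Add(31, 6210), 3916)) = Mul(2328, Add(6241, 3916)) = Mul(2328, 10157) = 23645496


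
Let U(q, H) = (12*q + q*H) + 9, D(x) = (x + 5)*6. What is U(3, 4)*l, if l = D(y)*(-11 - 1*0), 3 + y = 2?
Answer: -15048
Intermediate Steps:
y = -1 (y = -3 + 2 = -1)
D(x) = 30 + 6*x (D(x) = (5 + x)*6 = 30 + 6*x)
U(q, H) = 9 + 12*q + H*q (U(q, H) = (12*q + H*q) + 9 = 9 + 12*q + H*q)
l = -264 (l = (30 + 6*(-1))*(-11 - 1*0) = (30 - 6)*(-11 + 0) = 24*(-11) = -264)
U(3, 4)*l = (9 + 12*3 + 4*3)*(-264) = (9 + 36 + 12)*(-264) = 57*(-264) = -15048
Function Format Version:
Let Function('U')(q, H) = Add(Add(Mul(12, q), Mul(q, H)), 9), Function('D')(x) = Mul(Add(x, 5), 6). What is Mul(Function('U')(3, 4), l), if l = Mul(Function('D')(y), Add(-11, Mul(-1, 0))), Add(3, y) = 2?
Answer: -15048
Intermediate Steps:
y = -1 (y = Add(-3, 2) = -1)
Function('D')(x) = Add(30, Mul(6, x)) (Function('D')(x) = Mul(Add(5, x), 6) = Add(30, Mul(6, x)))
Function('U')(q, H) = Add(9, Mul(12, q), Mul(H, q)) (Function('U')(q, H) = Add(Add(Mul(12, q), Mul(H, q)), 9) = Add(9, Mul(12, q), Mul(H, q)))
l = -264 (l = Mul(Add(30, Mul(6, -1)), Add(-11, Mul(-1, 0))) = Mul(Add(30, -6), Add(-11, 0)) = Mul(24, -11) = -264)
Mul(Function('U')(3, 4), l) = Mul(Add(9, Mul(12, 3), Mul(4, 3)), -264) = Mul(Add(9, 36, 12), -264) = Mul(57, -264) = -15048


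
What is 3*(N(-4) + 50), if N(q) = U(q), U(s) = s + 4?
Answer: 150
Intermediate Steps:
U(s) = 4 + s
N(q) = 4 + q
3*(N(-4) + 50) = 3*((4 - 4) + 50) = 3*(0 + 50) = 3*50 = 150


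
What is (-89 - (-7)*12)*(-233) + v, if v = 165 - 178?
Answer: 1152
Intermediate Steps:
v = -13
(-89 - (-7)*12)*(-233) + v = (-89 - (-7)*12)*(-233) - 13 = (-89 - 1*(-84))*(-233) - 13 = (-89 + 84)*(-233) - 13 = -5*(-233) - 13 = 1165 - 13 = 1152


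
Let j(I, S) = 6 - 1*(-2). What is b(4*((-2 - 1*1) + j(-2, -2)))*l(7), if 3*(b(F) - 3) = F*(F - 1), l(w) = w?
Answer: 2723/3 ≈ 907.67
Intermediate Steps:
j(I, S) = 8 (j(I, S) = 6 + 2 = 8)
b(F) = 3 + F*(-1 + F)/3 (b(F) = 3 + (F*(F - 1))/3 = 3 + (F*(-1 + F))/3 = 3 + F*(-1 + F)/3)
b(4*((-2 - 1*1) + j(-2, -2)))*l(7) = (3 - 4*((-2 - 1*1) + 8)/3 + (4*((-2 - 1*1) + 8))**2/3)*7 = (3 - 4*((-2 - 1) + 8)/3 + (4*((-2 - 1) + 8))**2/3)*7 = (3 - 4*(-3 + 8)/3 + (4*(-3 + 8))**2/3)*7 = (3 - 4*5/3 + (4*5)**2/3)*7 = (3 - 1/3*20 + (1/3)*20**2)*7 = (3 - 20/3 + (1/3)*400)*7 = (3 - 20/3 + 400/3)*7 = (389/3)*7 = 2723/3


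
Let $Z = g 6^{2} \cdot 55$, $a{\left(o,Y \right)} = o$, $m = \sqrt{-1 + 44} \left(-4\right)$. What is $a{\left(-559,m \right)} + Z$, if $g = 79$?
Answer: $155861$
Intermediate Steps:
$m = - 4 \sqrt{43}$ ($m = \sqrt{43} \left(-4\right) = - 4 \sqrt{43} \approx -26.23$)
$Z = 156420$ ($Z = 79 \cdot 6^{2} \cdot 55 = 79 \cdot 36 \cdot 55 = 2844 \cdot 55 = 156420$)
$a{\left(-559,m \right)} + Z = -559 + 156420 = 155861$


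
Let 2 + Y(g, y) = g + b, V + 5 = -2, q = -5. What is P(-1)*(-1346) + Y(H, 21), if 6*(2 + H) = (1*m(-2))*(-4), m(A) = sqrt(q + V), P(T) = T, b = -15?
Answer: 1327 - 4*I*sqrt(3)/3 ≈ 1327.0 - 2.3094*I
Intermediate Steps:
V = -7 (V = -5 - 2 = -7)
m(A) = 2*I*sqrt(3) (m(A) = sqrt(-5 - 7) = sqrt(-12) = 2*I*sqrt(3))
H = -2 - 4*I*sqrt(3)/3 (H = -2 + ((1*(2*I*sqrt(3)))*(-4))/6 = -2 + ((2*I*sqrt(3))*(-4))/6 = -2 + (-8*I*sqrt(3))/6 = -2 - 4*I*sqrt(3)/3 ≈ -2.0 - 2.3094*I)
Y(g, y) = -17 + g (Y(g, y) = -2 + (g - 15) = -2 + (-15 + g) = -17 + g)
P(-1)*(-1346) + Y(H, 21) = -1*(-1346) + (-17 + (-2 - 4*I*sqrt(3)/3)) = 1346 + (-19 - 4*I*sqrt(3)/3) = 1327 - 4*I*sqrt(3)/3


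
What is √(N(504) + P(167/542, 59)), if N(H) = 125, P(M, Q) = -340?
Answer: I*√215 ≈ 14.663*I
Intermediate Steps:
√(N(504) + P(167/542, 59)) = √(125 - 340) = √(-215) = I*√215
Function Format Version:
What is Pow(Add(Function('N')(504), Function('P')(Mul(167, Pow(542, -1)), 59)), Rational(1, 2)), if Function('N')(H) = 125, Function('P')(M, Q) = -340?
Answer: Mul(I, Pow(215, Rational(1, 2))) ≈ Mul(14.663, I)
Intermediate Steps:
Pow(Add(Function('N')(504), Function('P')(Mul(167, Pow(542, -1)), 59)), Rational(1, 2)) = Pow(Add(125, -340), Rational(1, 2)) = Pow(-215, Rational(1, 2)) = Mul(I, Pow(215, Rational(1, 2)))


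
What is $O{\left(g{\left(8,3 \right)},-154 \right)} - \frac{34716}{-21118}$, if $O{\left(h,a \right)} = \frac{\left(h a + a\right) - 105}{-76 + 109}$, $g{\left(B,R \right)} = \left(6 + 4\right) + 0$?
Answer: $- \frac{18422827}{348447} \approx -52.871$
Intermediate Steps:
$g{\left(B,R \right)} = 10$ ($g{\left(B,R \right)} = 10 + 0 = 10$)
$O{\left(h,a \right)} = - \frac{35}{11} + \frac{a}{33} + \frac{a h}{33}$ ($O{\left(h,a \right)} = \frac{\left(a h + a\right) - 105}{33} = \left(\left(a + a h\right) - 105\right) \frac{1}{33} = \left(-105 + a + a h\right) \frac{1}{33} = - \frac{35}{11} + \frac{a}{33} + \frac{a h}{33}$)
$O{\left(g{\left(8,3 \right)},-154 \right)} - \frac{34716}{-21118} = \left(- \frac{35}{11} + \frac{1}{33} \left(-154\right) + \frac{1}{33} \left(-154\right) 10\right) - \frac{34716}{-21118} = \left(- \frac{35}{11} - \frac{14}{3} - \frac{140}{3}\right) - 34716 \left(- \frac{1}{21118}\right) = - \frac{1799}{33} - - \frac{17358}{10559} = - \frac{1799}{33} + \frac{17358}{10559} = - \frac{18422827}{348447}$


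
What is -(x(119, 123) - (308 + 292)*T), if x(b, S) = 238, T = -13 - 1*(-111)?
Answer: 58562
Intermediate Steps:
T = 98 (T = -13 + 111 = 98)
-(x(119, 123) - (308 + 292)*T) = -(238 - (308 + 292)*98) = -(238 - 600*98) = -(238 - 1*58800) = -(238 - 58800) = -1*(-58562) = 58562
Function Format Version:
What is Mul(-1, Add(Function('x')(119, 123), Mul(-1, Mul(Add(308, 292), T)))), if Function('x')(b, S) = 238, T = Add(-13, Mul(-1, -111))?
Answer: 58562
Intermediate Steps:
T = 98 (T = Add(-13, 111) = 98)
Mul(-1, Add(Function('x')(119, 123), Mul(-1, Mul(Add(308, 292), T)))) = Mul(-1, Add(238, Mul(-1, Mul(Add(308, 292), 98)))) = Mul(-1, Add(238, Mul(-1, Mul(600, 98)))) = Mul(-1, Add(238, Mul(-1, 58800))) = Mul(-1, Add(238, -58800)) = Mul(-1, -58562) = 58562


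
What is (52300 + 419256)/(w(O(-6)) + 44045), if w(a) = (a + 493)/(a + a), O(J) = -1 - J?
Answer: 1178890/110237 ≈ 10.694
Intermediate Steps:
w(a) = (493 + a)/(2*a) (w(a) = (493 + a)/((2*a)) = (493 + a)*(1/(2*a)) = (493 + a)/(2*a))
(52300 + 419256)/(w(O(-6)) + 44045) = (52300 + 419256)/((493 + (-1 - 1*(-6)))/(2*(-1 - 1*(-6))) + 44045) = 471556/((493 + (-1 + 6))/(2*(-1 + 6)) + 44045) = 471556/((1/2)*(493 + 5)/5 + 44045) = 471556/((1/2)*(1/5)*498 + 44045) = 471556/(249/5 + 44045) = 471556/(220474/5) = 471556*(5/220474) = 1178890/110237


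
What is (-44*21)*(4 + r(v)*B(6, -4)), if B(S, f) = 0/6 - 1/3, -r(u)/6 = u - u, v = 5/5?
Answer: -3696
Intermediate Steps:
v = 1 (v = 5*(⅕) = 1)
r(u) = 0 (r(u) = -6*(u - u) = -6*0 = 0)
B(S, f) = -⅓ (B(S, f) = 0*(⅙) - 1*⅓ = 0 - ⅓ = -⅓)
(-44*21)*(4 + r(v)*B(6, -4)) = (-44*21)*(4 + 0*(-⅓)) = -924*(4 + 0) = -924*4 = -3696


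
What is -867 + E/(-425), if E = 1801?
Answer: -370276/425 ≈ -871.24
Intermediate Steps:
-867 + E/(-425) = -867 + 1801/(-425) = -867 + 1801*(-1/425) = -867 - 1801/425 = -370276/425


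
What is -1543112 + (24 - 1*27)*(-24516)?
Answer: -1469564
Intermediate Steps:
-1543112 + (24 - 1*27)*(-24516) = -1543112 + (24 - 27)*(-24516) = -1543112 - 3*(-24516) = -1543112 + 73548 = -1469564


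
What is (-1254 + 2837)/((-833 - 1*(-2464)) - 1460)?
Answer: 1583/171 ≈ 9.2573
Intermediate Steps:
(-1254 + 2837)/((-833 - 1*(-2464)) - 1460) = 1583/((-833 + 2464) - 1460) = 1583/(1631 - 1460) = 1583/171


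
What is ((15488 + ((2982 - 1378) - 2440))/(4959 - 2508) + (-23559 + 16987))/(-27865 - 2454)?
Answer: 5364440/24770623 ≈ 0.21656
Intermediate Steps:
((15488 + ((2982 - 1378) - 2440))/(4959 - 2508) + (-23559 + 16987))/(-27865 - 2454) = ((15488 + (1604 - 2440))/2451 - 6572)/(-30319) = ((15488 - 836)*(1/2451) - 6572)*(-1/30319) = (14652*(1/2451) - 6572)*(-1/30319) = (4884/817 - 6572)*(-1/30319) = -5364440/817*(-1/30319) = 5364440/24770623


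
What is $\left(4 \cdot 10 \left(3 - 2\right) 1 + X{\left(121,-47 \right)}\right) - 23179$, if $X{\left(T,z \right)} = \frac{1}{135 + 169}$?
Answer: $- \frac{7034255}{304} \approx -23139.0$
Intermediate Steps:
$X{\left(T,z \right)} = \frac{1}{304}$
$\left(4 \cdot 10 \left(3 - 2\right) 1 + X{\left(121,-47 \right)}\right) - 23179 = \left(4 \cdot 10 \left(3 - 2\right) 1 + \frac{1}{304}\right) - 23179 = \left(40 \cdot 1 \cdot 1 + \frac{1}{304}\right) - 23179 = \left(40 \cdot 1 + \frac{1}{304}\right) - 23179 = \left(40 + \frac{1}{304}\right) - 23179 = \frac{12161}{304} - 23179 = - \frac{7034255}{304}$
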